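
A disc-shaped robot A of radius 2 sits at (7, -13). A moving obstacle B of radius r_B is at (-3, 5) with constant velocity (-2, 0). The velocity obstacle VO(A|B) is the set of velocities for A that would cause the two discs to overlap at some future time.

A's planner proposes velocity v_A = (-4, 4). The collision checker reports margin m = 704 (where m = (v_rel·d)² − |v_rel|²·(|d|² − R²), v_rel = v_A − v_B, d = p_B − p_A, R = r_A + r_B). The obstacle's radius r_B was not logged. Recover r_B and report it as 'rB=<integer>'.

m = 704
d = (-10, 18);  v_rel = (-2, 4),  |v_rel|² = 20
v_rel×d = (-2)·(18) − (4)·(-10) = 4
since m = R²·20 − 4²:  R² = (16 + 704) / 20 = 36
R = √36 = 6  ⇒  r_B = 6 − 2 = 4

rB=4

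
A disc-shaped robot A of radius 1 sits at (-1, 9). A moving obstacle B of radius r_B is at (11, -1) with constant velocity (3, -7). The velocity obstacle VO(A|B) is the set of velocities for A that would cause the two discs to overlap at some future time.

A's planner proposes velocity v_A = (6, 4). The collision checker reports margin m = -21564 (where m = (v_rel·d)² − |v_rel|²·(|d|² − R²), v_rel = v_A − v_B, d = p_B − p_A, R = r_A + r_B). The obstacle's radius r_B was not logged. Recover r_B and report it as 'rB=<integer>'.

m = -21564
d = (12, -10);  v_rel = (3, 11),  |v_rel|² = 130
v_rel×d = (3)·(-10) − (11)·(12) = -162
since m = R²·130 − (-162)²:  R² = (26244 + -21564) / 130 = 36
R = √36 = 6  ⇒  r_B = 6 − 1 = 5

rB=5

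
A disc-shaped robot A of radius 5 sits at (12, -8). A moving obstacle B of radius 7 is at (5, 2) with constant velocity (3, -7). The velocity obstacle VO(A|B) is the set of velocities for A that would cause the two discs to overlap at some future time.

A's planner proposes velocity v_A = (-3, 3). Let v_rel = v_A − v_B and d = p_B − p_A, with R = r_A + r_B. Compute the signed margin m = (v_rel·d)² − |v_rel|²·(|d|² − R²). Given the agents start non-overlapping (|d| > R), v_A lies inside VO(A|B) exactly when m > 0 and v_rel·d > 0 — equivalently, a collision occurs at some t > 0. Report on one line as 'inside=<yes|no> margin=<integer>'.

d = (-7, 10),  |d|² = 149;  R = 5+7 = 12,  c = 149−12² = 5
v_rel = (-6, 10),  |v_rel|² = 136;  v_rel·d = (-6)·(-7) + (10)·(10) = 142
136·t² − 284·t + 5 = 0  ⇒  m = 142² − 136·5 = 19484
m = 19484 > 0,  v_rel·d = 142 > 0  ⇒  inside

inside=yes margin=19484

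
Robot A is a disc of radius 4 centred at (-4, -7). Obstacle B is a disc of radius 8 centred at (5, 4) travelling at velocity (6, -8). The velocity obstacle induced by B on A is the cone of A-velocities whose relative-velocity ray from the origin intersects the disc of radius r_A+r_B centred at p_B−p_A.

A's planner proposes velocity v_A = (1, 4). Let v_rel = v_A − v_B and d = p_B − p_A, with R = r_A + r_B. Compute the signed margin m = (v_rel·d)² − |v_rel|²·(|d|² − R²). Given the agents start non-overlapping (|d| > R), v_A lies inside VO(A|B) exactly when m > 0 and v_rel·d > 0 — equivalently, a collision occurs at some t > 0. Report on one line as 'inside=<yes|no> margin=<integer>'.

d = (9, 11),  |d|² = 202;  R = 4+8 = 12,  c = 202−12² = 58
v_rel = (-5, 12),  |v_rel|² = 169;  v_rel·d = (-5)·(9) + (12)·(11) = 87
169·t² − 174·t + 58 = 0  ⇒  m = 87² − 169·58 = -2233
m = -2233 < 0,  v_rel·d = 87 > 0  ⇒  outside

inside=no margin=-2233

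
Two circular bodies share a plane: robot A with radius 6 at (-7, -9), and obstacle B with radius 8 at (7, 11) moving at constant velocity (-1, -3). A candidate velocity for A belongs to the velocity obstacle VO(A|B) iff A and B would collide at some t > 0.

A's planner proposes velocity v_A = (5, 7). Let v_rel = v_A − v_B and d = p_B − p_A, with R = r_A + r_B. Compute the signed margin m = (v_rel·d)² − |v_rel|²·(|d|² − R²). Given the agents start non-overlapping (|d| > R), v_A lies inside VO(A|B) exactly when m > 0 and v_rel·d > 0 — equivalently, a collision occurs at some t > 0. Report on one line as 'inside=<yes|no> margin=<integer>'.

d = (14, 20),  |d|² = 596;  R = 6+8 = 14,  c = 596−14² = 400
v_rel = (6, 10),  |v_rel|² = 136;  v_rel·d = (6)·(14) + (10)·(20) = 284
136·t² − 568·t + 400 = 0  ⇒  m = 284² − 136·400 = 26256
m = 26256 > 0,  v_rel·d = 284 > 0  ⇒  inside

inside=yes margin=26256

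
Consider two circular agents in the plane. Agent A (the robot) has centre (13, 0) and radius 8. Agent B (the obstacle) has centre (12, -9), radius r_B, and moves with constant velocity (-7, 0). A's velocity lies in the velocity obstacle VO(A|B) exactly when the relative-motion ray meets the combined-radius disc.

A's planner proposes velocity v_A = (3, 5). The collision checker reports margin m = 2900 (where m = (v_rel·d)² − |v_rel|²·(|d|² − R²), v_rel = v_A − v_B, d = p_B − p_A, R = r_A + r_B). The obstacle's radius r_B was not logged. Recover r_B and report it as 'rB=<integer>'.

m = 2900
d = (-1, -9);  v_rel = (10, 5),  |v_rel|² = 125
v_rel×d = (10)·(-9) − (5)·(-1) = -85
since m = R²·125 − (-85)²:  R² = (7225 + 2900) / 125 = 81
R = √81 = 9  ⇒  r_B = 9 − 8 = 1

rB=1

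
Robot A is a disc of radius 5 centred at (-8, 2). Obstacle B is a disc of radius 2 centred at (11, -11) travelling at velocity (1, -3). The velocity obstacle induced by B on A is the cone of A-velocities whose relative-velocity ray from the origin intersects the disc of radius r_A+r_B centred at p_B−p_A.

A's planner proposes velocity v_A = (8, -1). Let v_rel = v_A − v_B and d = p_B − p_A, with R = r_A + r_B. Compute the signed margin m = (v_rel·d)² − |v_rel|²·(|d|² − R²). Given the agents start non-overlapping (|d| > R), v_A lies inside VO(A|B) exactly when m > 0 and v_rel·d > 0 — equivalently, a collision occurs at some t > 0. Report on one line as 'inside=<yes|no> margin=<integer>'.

d = (19, -13),  |d|² = 530;  R = 5+2 = 7,  c = 530−7² = 481
v_rel = (7, 2),  |v_rel|² = 53;  v_rel·d = (7)·(19) + (2)·(-13) = 107
53·t² − 214·t + 481 = 0  ⇒  m = 107² − 53·481 = -14044
m = -14044 < 0,  v_rel·d = 107 > 0  ⇒  outside

inside=no margin=-14044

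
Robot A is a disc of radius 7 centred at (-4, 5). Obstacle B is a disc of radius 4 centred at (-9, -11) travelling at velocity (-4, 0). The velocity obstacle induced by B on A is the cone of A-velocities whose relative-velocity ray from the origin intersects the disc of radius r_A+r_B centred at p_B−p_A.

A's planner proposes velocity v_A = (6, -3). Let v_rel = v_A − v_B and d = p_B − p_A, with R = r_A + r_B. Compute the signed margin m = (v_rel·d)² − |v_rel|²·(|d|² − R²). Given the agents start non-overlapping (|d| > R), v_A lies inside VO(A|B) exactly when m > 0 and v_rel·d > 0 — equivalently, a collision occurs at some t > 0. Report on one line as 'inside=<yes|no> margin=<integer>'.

d = (-5, -16),  |d|² = 281;  R = 7+4 = 11,  c = 281−11² = 160
v_rel = (10, -3),  |v_rel|² = 109;  v_rel·d = (10)·(-5) + (-3)·(-16) = -2
109·t² + 4·t + 160 = 0  ⇒  m = (-2)² − 109·160 = -17436
m = -17436 < 0,  v_rel·d = -2 < 0  ⇒  outside

inside=no margin=-17436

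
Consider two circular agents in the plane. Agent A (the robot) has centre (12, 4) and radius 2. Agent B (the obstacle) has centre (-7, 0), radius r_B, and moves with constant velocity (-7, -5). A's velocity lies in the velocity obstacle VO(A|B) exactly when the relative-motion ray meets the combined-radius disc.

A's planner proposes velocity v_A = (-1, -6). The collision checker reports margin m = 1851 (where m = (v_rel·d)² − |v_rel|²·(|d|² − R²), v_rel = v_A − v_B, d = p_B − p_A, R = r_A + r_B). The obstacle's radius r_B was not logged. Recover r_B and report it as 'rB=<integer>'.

m = 1851
d = (-19, -4);  v_rel = (6, -1),  |v_rel|² = 37
v_rel×d = (6)·(-4) − (-1)·(-19) = -43
since m = R²·37 − (-43)²:  R² = (1849 + 1851) / 37 = 100
R = √100 = 10  ⇒  r_B = 10 − 2 = 8

rB=8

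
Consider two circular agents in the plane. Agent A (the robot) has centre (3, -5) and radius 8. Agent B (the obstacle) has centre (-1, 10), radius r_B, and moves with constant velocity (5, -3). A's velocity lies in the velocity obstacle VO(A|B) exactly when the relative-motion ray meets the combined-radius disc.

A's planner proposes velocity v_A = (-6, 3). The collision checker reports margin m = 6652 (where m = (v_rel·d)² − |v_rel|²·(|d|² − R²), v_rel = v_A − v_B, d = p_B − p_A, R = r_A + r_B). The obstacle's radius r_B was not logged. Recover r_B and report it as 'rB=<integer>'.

m = 6652
d = (-4, 15);  v_rel = (-11, 6),  |v_rel|² = 157
v_rel×d = (-11)·(15) − (6)·(-4) = -141
since m = R²·157 − (-141)²:  R² = (19881 + 6652) / 157 = 169
R = √169 = 13  ⇒  r_B = 13 − 8 = 5

rB=5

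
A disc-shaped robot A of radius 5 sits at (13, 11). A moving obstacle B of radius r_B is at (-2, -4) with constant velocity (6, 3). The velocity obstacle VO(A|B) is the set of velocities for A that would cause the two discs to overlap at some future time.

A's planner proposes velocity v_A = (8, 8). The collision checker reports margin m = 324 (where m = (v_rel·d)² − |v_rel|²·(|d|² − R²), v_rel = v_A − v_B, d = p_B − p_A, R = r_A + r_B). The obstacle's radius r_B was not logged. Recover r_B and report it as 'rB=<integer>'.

m = 324
d = (-15, -15);  v_rel = (2, 5),  |v_rel|² = 29
v_rel×d = (2)·(-15) − (5)·(-15) = 45
since m = R²·29 − 45²:  R² = (2025 + 324) / 29 = 81
R = √81 = 9  ⇒  r_B = 9 − 5 = 4

rB=4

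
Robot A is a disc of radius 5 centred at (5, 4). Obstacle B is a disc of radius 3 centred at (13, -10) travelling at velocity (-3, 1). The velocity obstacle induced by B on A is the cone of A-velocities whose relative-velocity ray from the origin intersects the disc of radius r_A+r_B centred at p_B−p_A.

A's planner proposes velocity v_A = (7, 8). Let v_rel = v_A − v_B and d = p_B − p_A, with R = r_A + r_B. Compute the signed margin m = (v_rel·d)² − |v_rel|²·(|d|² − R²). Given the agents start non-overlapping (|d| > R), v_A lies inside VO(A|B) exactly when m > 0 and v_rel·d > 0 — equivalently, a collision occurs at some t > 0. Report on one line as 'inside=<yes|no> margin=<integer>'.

d = (8, -14),  |d|² = 260;  R = 5+3 = 8,  c = 260−8² = 196
v_rel = (10, 7),  |v_rel|² = 149;  v_rel·d = (10)·(8) + (7)·(-14) = -18
149·t² + 36·t + 196 = 0  ⇒  m = (-18)² − 149·196 = -28880
m = -28880 < 0,  v_rel·d = -18 < 0  ⇒  outside

inside=no margin=-28880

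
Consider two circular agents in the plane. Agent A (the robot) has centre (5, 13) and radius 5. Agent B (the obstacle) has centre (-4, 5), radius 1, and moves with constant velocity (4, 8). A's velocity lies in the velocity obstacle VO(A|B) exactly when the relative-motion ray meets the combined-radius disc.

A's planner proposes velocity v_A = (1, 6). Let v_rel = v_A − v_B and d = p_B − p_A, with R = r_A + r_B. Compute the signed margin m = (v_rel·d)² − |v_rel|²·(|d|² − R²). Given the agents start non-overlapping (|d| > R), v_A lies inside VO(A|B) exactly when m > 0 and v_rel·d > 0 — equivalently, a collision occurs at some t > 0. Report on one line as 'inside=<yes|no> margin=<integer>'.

d = (-9, -8),  |d|² = 145;  R = 5+1 = 6,  c = 145−6² = 109
v_rel = (-3, -2),  |v_rel|² = 13;  v_rel·d = (-3)·(-9) + (-2)·(-8) = 43
13·t² − 86·t + 109 = 0  ⇒  m = 43² − 13·109 = 432
m = 432 > 0,  v_rel·d = 43 > 0  ⇒  inside

inside=yes margin=432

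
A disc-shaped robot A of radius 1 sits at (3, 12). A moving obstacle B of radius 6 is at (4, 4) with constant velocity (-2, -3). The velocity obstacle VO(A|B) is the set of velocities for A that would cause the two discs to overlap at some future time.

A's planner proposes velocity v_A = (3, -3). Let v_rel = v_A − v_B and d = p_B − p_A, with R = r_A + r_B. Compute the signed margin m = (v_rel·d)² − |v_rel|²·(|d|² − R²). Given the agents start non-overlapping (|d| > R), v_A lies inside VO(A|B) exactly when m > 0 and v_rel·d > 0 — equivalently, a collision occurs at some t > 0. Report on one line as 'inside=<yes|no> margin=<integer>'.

d = (1, -8),  |d|² = 65;  R = 1+6 = 7,  c = 65−7² = 16
v_rel = (5, 0),  |v_rel|² = 25;  v_rel·d = (5)·(1) + (0)·(-8) = 5
25·t² − 10·t + 16 = 0  ⇒  m = 5² − 25·16 = -375
m = -375 < 0,  v_rel·d = 5 > 0  ⇒  outside

inside=no margin=-375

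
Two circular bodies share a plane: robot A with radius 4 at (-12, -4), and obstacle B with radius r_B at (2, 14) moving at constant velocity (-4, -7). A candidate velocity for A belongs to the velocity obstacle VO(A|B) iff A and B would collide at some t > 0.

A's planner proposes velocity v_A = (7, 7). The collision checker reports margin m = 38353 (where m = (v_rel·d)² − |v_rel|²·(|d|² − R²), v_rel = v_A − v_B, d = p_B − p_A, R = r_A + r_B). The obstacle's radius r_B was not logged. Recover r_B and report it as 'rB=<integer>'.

m = 38353
d = (14, 18);  v_rel = (11, 14),  |v_rel|² = 317
v_rel×d = (11)·(18) − (14)·(14) = 2
since m = R²·317 − 2²:  R² = (4 + 38353) / 317 = 121
R = √121 = 11  ⇒  r_B = 11 − 4 = 7

rB=7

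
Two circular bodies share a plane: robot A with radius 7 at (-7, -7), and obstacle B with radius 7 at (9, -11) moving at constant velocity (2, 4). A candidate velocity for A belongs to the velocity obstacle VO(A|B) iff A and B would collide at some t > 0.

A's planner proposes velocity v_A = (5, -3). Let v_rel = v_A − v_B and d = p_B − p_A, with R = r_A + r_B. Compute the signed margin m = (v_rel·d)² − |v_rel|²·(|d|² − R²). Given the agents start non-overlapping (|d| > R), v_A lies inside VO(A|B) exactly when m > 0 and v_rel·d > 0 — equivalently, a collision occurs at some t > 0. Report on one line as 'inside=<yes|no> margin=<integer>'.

d = (16, -4),  |d|² = 272;  R = 7+7 = 14,  c = 272−14² = 76
v_rel = (3, -7),  |v_rel|² = 58;  v_rel·d = (3)·(16) + (-7)·(-4) = 76
58·t² − 152·t + 76 = 0  ⇒  m = 76² − 58·76 = 1368
m = 1368 > 0,  v_rel·d = 76 > 0  ⇒  inside

inside=yes margin=1368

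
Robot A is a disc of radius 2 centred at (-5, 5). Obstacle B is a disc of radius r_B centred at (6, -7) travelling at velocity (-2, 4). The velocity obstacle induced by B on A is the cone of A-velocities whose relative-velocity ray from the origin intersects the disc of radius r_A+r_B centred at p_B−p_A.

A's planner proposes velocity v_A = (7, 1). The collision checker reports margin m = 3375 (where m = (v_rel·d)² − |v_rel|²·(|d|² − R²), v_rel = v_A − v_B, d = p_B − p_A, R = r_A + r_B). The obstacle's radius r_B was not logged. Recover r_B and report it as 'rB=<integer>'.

m = 3375
d = (11, -12);  v_rel = (9, -3),  |v_rel|² = 90
v_rel×d = (9)·(-12) − (-3)·(11) = -75
since m = R²·90 − (-75)²:  R² = (5625 + 3375) / 90 = 100
R = √100 = 10  ⇒  r_B = 10 − 2 = 8

rB=8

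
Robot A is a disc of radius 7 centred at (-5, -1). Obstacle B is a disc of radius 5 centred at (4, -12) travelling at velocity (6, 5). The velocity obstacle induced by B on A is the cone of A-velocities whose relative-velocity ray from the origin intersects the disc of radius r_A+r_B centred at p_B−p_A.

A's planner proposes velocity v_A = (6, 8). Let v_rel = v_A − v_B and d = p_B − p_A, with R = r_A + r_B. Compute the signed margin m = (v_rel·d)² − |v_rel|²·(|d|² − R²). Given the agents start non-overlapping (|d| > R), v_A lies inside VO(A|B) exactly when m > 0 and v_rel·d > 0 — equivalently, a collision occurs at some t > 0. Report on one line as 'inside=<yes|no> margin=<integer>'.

d = (9, -11),  |d|² = 202;  R = 7+5 = 12,  c = 202−12² = 58
v_rel = (0, 3),  |v_rel|² = 9;  v_rel·d = (0)·(9) + (3)·(-11) = -33
9·t² + 66·t + 58 = 0  ⇒  m = (-33)² − 9·58 = 567
m = 567 > 0,  v_rel·d = -33 < 0  ⇒  outside

inside=no margin=567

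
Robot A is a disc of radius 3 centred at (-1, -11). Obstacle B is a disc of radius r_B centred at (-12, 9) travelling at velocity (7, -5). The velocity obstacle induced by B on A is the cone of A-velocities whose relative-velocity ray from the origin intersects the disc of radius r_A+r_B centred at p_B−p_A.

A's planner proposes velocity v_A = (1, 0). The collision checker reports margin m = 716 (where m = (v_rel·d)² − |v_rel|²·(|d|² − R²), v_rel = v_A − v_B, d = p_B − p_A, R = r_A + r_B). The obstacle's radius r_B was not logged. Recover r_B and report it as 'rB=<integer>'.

m = 716
d = (-11, 20);  v_rel = (-6, 5),  |v_rel|² = 61
v_rel×d = (-6)·(20) − (5)·(-11) = -65
since m = R²·61 − (-65)²:  R² = (4225 + 716) / 61 = 81
R = √81 = 9  ⇒  r_B = 9 − 3 = 6

rB=6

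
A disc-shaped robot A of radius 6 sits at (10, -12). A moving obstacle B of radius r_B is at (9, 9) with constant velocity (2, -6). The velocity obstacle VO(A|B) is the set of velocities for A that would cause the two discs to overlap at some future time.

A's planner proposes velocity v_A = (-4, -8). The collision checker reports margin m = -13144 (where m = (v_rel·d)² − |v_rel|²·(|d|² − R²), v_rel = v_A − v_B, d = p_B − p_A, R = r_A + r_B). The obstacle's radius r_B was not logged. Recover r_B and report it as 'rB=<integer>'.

m = -13144
d = (-1, 21);  v_rel = (-6, -2),  |v_rel|² = 40
v_rel×d = (-6)·(21) − (-2)·(-1) = -128
since m = R²·40 − (-128)²:  R² = (16384 + -13144) / 40 = 81
R = √81 = 9  ⇒  r_B = 9 − 6 = 3

rB=3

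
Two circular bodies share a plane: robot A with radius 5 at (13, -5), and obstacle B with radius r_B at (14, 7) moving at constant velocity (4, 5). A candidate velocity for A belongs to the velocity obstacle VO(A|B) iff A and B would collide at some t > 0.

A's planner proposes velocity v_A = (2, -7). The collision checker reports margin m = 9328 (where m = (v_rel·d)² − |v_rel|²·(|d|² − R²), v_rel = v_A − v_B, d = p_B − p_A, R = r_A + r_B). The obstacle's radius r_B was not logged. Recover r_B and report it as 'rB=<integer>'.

m = 9328
d = (1, 12);  v_rel = (-2, -12),  |v_rel|² = 148
v_rel×d = (-2)·(12) − (-12)·(1) = -12
since m = R²·148 − (-12)²:  R² = (144 + 9328) / 148 = 64
R = √64 = 8  ⇒  r_B = 8 − 5 = 3

rB=3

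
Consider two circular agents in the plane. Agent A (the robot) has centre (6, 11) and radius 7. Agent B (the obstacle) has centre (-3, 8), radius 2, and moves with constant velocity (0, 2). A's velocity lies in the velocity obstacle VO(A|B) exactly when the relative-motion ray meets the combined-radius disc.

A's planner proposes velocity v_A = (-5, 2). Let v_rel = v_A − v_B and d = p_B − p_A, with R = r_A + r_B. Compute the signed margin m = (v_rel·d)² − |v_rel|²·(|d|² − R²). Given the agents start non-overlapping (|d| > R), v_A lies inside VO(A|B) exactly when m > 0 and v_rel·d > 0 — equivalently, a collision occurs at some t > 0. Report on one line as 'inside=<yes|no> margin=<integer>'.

d = (-9, -3),  |d|² = 90;  R = 7+2 = 9,  c = 90−9² = 9
v_rel = (-5, 0),  |v_rel|² = 25;  v_rel·d = (-5)·(-9) + (0)·(-3) = 45
25·t² − 90·t + 9 = 0  ⇒  m = 45² − 25·9 = 1800
m = 1800 > 0,  v_rel·d = 45 > 0  ⇒  inside

inside=yes margin=1800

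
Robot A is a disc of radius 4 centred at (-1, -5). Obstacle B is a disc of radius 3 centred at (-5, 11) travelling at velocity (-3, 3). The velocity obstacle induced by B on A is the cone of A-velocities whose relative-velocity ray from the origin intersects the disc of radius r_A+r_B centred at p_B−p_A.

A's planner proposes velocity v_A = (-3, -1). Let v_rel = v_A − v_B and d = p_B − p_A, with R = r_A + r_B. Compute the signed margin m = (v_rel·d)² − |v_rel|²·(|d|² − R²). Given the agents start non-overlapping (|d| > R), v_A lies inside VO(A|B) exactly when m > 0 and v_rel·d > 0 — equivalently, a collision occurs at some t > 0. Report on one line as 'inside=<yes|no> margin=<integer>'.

d = (-4, 16),  |d|² = 272;  R = 4+3 = 7,  c = 272−7² = 223
v_rel = (0, -4),  |v_rel|² = 16;  v_rel·d = (0)·(-4) + (-4)·(16) = -64
16·t² + 128·t + 223 = 0  ⇒  m = (-64)² − 16·223 = 528
m = 528 > 0,  v_rel·d = -64 < 0  ⇒  outside

inside=no margin=528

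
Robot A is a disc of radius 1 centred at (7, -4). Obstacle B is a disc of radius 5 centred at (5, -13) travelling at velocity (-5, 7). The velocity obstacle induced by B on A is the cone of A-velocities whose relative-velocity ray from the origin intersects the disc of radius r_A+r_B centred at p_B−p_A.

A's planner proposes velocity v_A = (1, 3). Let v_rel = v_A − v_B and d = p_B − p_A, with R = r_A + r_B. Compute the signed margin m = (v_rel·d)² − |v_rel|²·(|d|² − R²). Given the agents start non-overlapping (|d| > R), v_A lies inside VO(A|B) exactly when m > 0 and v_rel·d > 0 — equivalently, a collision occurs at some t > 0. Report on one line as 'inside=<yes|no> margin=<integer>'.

d = (-2, -9),  |d|² = 85;  R = 1+5 = 6,  c = 85−6² = 49
v_rel = (6, -4),  |v_rel|² = 52;  v_rel·d = (6)·(-2) + (-4)·(-9) = 24
52·t² − 48·t + 49 = 0  ⇒  m = 24² − 52·49 = -1972
m = -1972 < 0,  v_rel·d = 24 > 0  ⇒  outside

inside=no margin=-1972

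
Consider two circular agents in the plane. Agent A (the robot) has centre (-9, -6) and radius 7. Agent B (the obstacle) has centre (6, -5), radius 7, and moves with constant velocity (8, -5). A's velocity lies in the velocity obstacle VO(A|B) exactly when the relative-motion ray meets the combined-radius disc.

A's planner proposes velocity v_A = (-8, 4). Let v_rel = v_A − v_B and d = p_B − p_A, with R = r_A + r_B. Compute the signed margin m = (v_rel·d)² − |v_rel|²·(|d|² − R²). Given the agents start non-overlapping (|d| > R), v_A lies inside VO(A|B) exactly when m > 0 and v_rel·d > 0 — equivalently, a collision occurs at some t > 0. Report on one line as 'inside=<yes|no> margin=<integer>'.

d = (15, 1),  |d|² = 226;  R = 7+7 = 14,  c = 226−14² = 30
v_rel = (-16, 9),  |v_rel|² = 337;  v_rel·d = (-16)·(15) + (9)·(1) = -231
337·t² + 462·t + 30 = 0  ⇒  m = (-231)² − 337·30 = 43251
m = 43251 > 0,  v_rel·d = -231 < 0  ⇒  outside

inside=no margin=43251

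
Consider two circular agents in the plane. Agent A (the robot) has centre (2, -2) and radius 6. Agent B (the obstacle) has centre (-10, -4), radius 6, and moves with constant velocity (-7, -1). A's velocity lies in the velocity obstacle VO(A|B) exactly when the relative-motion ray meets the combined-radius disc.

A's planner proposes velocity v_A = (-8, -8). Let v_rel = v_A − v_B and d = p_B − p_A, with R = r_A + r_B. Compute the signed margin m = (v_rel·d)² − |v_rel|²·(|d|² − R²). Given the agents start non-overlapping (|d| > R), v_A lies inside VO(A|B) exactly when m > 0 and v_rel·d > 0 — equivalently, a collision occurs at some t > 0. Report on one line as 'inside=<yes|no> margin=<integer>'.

d = (-12, -2),  |d|² = 148;  R = 6+6 = 12,  c = 148−12² = 4
v_rel = (-1, -7),  |v_rel|² = 50;  v_rel·d = (-1)·(-12) + (-7)·(-2) = 26
50·t² − 52·t + 4 = 0  ⇒  m = 26² − 50·4 = 476
m = 476 > 0,  v_rel·d = 26 > 0  ⇒  inside

inside=yes margin=476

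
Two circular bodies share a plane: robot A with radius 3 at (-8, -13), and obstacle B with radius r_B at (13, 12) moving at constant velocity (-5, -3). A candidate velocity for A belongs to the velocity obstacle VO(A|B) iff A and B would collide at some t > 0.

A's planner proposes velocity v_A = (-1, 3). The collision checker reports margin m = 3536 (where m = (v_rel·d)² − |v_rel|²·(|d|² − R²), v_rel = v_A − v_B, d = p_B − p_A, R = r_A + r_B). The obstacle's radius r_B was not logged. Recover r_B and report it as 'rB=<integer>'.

m = 3536
d = (21, 25);  v_rel = (4, 6),  |v_rel|² = 52
v_rel×d = (4)·(25) − (6)·(21) = -26
since m = R²·52 − (-26)²:  R² = (676 + 3536) / 52 = 81
R = √81 = 9  ⇒  r_B = 9 − 3 = 6

rB=6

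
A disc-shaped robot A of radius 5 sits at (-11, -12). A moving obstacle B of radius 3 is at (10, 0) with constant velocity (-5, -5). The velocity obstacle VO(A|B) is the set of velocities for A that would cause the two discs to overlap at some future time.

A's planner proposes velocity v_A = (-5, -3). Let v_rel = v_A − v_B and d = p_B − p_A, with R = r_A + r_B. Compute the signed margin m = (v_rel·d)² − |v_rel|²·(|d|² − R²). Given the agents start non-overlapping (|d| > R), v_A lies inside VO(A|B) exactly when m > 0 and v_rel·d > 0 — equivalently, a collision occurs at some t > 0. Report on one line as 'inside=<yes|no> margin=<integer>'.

d = (21, 12),  |d|² = 585;  R = 5+3 = 8,  c = 585−8² = 521
v_rel = (0, 2),  |v_rel|² = 4;  v_rel·d = (0)·(21) + (2)·(12) = 24
4·t² − 48·t + 521 = 0  ⇒  m = 24² − 4·521 = -1508
m = -1508 < 0,  v_rel·d = 24 > 0  ⇒  outside

inside=no margin=-1508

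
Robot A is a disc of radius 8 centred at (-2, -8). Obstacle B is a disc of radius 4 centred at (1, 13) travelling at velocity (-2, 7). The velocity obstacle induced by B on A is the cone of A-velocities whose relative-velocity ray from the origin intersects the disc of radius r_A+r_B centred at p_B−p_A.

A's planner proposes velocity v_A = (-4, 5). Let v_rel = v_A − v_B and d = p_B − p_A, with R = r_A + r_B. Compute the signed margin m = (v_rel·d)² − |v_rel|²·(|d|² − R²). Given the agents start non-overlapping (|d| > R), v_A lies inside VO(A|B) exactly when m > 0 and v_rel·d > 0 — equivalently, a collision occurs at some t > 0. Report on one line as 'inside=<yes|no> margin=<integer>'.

d = (3, 21),  |d|² = 450;  R = 8+4 = 12,  c = 450−12² = 306
v_rel = (-2, -2),  |v_rel|² = 8;  v_rel·d = (-2)·(3) + (-2)·(21) = -48
8·t² + 96·t + 306 = 0  ⇒  m = (-48)² − 8·306 = -144
m = -144 < 0,  v_rel·d = -48 < 0  ⇒  outside

inside=no margin=-144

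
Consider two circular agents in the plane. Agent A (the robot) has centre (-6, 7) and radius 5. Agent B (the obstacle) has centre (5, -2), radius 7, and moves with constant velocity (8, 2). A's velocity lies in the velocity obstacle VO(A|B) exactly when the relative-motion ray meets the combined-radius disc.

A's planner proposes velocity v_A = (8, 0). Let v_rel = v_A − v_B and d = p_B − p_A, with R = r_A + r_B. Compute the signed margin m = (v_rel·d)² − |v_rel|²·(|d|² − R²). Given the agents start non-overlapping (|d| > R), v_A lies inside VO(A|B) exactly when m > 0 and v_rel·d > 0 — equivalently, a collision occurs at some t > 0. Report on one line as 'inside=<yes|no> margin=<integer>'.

d = (11, -9),  |d|² = 202;  R = 5+7 = 12,  c = 202−12² = 58
v_rel = (0, -2),  |v_rel|² = 4;  v_rel·d = (0)·(11) + (-2)·(-9) = 18
4·t² − 36·t + 58 = 0  ⇒  m = 18² − 4·58 = 92
m = 92 > 0,  v_rel·d = 18 > 0  ⇒  inside

inside=yes margin=92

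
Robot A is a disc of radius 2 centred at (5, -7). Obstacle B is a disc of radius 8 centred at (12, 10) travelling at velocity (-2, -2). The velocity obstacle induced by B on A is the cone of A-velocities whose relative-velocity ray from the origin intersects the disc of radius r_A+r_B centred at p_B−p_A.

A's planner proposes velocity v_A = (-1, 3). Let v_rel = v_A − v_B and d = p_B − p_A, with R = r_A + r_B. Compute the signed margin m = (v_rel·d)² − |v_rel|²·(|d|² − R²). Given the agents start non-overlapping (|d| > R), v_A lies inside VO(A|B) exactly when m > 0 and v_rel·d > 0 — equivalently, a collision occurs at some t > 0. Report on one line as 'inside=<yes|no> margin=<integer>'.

d = (7, 17),  |d|² = 338;  R = 2+8 = 10,  c = 338−10² = 238
v_rel = (1, 5),  |v_rel|² = 26;  v_rel·d = (1)·(7) + (5)·(17) = 92
26·t² − 184·t + 238 = 0  ⇒  m = 92² − 26·238 = 2276
m = 2276 > 0,  v_rel·d = 92 > 0  ⇒  inside

inside=yes margin=2276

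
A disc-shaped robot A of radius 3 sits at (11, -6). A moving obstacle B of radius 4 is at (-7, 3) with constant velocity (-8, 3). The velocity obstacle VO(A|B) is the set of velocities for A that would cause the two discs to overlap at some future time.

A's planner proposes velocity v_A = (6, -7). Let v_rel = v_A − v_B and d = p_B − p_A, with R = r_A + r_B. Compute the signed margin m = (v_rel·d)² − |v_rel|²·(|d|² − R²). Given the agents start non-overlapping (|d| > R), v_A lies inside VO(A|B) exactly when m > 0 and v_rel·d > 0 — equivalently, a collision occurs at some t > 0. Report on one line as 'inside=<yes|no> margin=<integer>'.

d = (-18, 9),  |d|² = 405;  R = 3+4 = 7,  c = 405−7² = 356
v_rel = (14, -10),  |v_rel|² = 296;  v_rel·d = (14)·(-18) + (-10)·(9) = -342
296·t² + 684·t + 356 = 0  ⇒  m = (-342)² − 296·356 = 11588
m = 11588 > 0,  v_rel·d = -342 < 0  ⇒  outside

inside=no margin=11588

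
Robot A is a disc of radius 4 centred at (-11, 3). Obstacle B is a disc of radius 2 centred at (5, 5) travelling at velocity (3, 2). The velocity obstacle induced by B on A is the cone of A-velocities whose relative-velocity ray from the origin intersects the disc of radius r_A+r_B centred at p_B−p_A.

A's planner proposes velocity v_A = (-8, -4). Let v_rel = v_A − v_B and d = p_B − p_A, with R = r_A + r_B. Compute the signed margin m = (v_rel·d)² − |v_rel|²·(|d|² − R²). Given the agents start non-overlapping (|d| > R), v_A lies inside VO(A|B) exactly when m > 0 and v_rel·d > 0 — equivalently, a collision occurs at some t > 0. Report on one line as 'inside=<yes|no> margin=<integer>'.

d = (16, 2),  |d|² = 260;  R = 4+2 = 6,  c = 260−6² = 224
v_rel = (-11, -6),  |v_rel|² = 157;  v_rel·d = (-11)·(16) + (-6)·(2) = -188
157·t² + 376·t + 224 = 0  ⇒  m = (-188)² − 157·224 = 176
m = 176 > 0,  v_rel·d = -188 < 0  ⇒  outside

inside=no margin=176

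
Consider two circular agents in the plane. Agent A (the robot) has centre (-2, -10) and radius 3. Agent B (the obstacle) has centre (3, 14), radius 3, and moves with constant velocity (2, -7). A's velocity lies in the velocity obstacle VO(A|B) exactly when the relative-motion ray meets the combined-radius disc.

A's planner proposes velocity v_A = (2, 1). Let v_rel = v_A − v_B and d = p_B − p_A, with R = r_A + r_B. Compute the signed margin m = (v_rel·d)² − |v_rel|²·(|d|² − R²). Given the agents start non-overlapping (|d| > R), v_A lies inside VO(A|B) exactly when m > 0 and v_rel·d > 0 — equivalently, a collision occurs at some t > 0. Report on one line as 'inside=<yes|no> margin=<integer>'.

d = (5, 24),  |d|² = 601;  R = 3+3 = 6,  c = 601−6² = 565
v_rel = (0, 8),  |v_rel|² = 64;  v_rel·d = (0)·(5) + (8)·(24) = 192
64·t² − 384·t + 565 = 0  ⇒  m = 192² − 64·565 = 704
m = 704 > 0,  v_rel·d = 192 > 0  ⇒  inside

inside=yes margin=704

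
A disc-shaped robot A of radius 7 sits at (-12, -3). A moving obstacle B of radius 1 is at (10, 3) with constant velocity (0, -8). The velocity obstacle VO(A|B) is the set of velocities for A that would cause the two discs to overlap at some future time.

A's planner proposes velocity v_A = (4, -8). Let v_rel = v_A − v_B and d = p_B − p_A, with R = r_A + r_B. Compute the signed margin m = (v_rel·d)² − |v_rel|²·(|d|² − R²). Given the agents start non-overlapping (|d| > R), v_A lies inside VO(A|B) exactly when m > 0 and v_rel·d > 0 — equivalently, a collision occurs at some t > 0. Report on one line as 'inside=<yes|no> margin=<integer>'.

d = (22, 6),  |d|² = 520;  R = 7+1 = 8,  c = 520−8² = 456
v_rel = (4, 0),  |v_rel|² = 16;  v_rel·d = (4)·(22) + (0)·(6) = 88
16·t² − 176·t + 456 = 0  ⇒  m = 88² − 16·456 = 448
m = 448 > 0,  v_rel·d = 88 > 0  ⇒  inside

inside=yes margin=448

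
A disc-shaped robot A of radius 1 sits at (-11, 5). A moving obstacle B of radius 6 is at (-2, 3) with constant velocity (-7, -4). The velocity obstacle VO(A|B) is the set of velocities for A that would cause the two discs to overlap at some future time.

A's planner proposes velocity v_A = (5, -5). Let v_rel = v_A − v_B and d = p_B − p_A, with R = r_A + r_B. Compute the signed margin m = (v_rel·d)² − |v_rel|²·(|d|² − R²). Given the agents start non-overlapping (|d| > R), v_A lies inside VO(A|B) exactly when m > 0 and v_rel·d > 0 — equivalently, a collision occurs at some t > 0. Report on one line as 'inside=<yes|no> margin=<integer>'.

d = (9, -2),  |d|² = 85;  R = 1+6 = 7,  c = 85−7² = 36
v_rel = (12, -1),  |v_rel|² = 145;  v_rel·d = (12)·(9) + (-1)·(-2) = 110
145·t² − 220·t + 36 = 0  ⇒  m = 110² − 145·36 = 6880
m = 6880 > 0,  v_rel·d = 110 > 0  ⇒  inside

inside=yes margin=6880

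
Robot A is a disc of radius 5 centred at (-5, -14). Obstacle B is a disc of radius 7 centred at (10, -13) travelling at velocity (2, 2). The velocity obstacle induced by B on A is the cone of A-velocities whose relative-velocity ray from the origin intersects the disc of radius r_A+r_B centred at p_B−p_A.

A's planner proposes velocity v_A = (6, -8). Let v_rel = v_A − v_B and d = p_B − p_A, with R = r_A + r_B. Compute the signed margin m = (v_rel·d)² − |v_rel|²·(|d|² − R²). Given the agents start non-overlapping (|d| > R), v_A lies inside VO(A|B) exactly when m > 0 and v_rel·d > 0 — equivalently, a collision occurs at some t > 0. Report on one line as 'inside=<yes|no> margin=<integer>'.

d = (15, 1),  |d|² = 226;  R = 5+7 = 12,  c = 226−12² = 82
v_rel = (4, -10),  |v_rel|² = 116;  v_rel·d = (4)·(15) + (-10)·(1) = 50
116·t² − 100·t + 82 = 0  ⇒  m = 50² − 116·82 = -7012
m = -7012 < 0,  v_rel·d = 50 > 0  ⇒  outside

inside=no margin=-7012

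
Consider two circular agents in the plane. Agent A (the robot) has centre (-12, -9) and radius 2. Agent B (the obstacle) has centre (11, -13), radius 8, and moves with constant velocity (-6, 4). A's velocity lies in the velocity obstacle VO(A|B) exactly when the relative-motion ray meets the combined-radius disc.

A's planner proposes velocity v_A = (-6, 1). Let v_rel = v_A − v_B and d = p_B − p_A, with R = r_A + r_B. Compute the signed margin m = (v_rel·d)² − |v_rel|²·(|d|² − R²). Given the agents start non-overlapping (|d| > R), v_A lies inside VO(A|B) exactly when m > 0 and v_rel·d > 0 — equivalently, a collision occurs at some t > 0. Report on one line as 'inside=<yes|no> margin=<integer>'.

d = (23, -4),  |d|² = 545;  R = 2+8 = 10,  c = 545−10² = 445
v_rel = (0, -3),  |v_rel|² = 9;  v_rel·d = (0)·(23) + (-3)·(-4) = 12
9·t² − 24·t + 445 = 0  ⇒  m = 12² − 9·445 = -3861
m = -3861 < 0,  v_rel·d = 12 > 0  ⇒  outside

inside=no margin=-3861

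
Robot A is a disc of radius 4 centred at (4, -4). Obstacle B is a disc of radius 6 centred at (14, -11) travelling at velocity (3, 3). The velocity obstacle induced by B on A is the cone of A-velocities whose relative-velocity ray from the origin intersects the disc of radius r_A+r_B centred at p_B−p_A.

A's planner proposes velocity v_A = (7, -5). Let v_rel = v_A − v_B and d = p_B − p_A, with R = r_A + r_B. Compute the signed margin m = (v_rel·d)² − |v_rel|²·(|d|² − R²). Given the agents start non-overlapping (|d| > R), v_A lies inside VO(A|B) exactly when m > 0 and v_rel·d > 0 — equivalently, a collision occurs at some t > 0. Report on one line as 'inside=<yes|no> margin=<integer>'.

d = (10, -7),  |d|² = 149;  R = 4+6 = 10,  c = 149−10² = 49
v_rel = (4, -8),  |v_rel|² = 80;  v_rel·d = (4)·(10) + (-8)·(-7) = 96
80·t² − 192·t + 49 = 0  ⇒  m = 96² − 80·49 = 5296
m = 5296 > 0,  v_rel·d = 96 > 0  ⇒  inside

inside=yes margin=5296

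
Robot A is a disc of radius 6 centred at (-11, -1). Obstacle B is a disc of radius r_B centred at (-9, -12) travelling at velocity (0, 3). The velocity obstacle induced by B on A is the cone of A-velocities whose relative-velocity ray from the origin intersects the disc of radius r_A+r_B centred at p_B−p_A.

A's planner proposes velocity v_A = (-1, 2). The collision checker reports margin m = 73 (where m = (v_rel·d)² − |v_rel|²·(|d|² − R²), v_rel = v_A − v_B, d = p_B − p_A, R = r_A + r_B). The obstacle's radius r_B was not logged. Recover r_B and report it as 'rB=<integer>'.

m = 73
d = (2, -11);  v_rel = (-1, -1),  |v_rel|² = 2
v_rel×d = (-1)·(-11) − (-1)·(2) = 13
since m = R²·2 − 13²:  R² = (169 + 73) / 2 = 121
R = √121 = 11  ⇒  r_B = 11 − 6 = 5

rB=5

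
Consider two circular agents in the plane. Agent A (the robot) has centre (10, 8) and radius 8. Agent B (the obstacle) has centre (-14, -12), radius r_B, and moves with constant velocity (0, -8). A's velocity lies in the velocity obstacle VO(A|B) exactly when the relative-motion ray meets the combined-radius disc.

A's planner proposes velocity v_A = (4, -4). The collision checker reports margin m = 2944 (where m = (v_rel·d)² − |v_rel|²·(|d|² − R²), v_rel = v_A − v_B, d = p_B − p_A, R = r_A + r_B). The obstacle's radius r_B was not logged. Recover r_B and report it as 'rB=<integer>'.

m = 2944
d = (-24, -20);  v_rel = (4, 4),  |v_rel|² = 32
v_rel×d = (4)·(-20) − (4)·(-24) = 16
since m = R²·32 − 16²:  R² = (256 + 2944) / 32 = 100
R = √100 = 10  ⇒  r_B = 10 − 8 = 2

rB=2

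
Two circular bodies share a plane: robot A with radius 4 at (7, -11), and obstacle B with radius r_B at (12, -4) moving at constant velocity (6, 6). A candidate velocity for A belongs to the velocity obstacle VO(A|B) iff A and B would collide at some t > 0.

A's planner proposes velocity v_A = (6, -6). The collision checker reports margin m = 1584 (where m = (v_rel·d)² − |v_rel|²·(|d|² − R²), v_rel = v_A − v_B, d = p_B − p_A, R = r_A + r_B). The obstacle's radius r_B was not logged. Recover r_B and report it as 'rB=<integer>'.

m = 1584
d = (5, 7);  v_rel = (0, -12),  |v_rel|² = 144
v_rel×d = (0)·(7) − (-12)·(5) = 60
since m = R²·144 − 60²:  R² = (3600 + 1584) / 144 = 36
R = √36 = 6  ⇒  r_B = 6 − 4 = 2

rB=2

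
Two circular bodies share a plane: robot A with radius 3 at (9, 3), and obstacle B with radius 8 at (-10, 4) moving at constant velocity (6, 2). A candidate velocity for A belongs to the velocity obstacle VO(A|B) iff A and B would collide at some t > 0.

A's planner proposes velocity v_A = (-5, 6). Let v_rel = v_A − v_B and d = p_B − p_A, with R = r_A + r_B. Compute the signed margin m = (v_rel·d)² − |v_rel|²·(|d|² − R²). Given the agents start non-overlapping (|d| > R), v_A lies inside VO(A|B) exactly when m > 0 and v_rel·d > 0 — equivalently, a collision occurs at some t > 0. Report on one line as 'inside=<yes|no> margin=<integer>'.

d = (-19, 1),  |d|² = 362;  R = 3+8 = 11,  c = 362−11² = 241
v_rel = (-11, 4),  |v_rel|² = 137;  v_rel·d = (-11)·(-19) + (4)·(1) = 213
137·t² − 426·t + 241 = 0  ⇒  m = 213² − 137·241 = 12352
m = 12352 > 0,  v_rel·d = 213 > 0  ⇒  inside

inside=yes margin=12352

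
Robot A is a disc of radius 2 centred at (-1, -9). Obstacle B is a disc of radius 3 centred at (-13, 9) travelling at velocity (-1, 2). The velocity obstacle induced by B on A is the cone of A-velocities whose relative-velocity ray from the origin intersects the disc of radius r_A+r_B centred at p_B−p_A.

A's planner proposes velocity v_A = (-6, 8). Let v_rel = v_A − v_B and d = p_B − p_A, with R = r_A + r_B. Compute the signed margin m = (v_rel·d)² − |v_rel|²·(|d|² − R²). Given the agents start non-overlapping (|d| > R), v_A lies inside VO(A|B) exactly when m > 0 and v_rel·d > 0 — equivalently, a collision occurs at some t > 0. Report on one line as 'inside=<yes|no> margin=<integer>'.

d = (-12, 18),  |d|² = 468;  R = 2+3 = 5,  c = 468−5² = 443
v_rel = (-5, 6),  |v_rel|² = 61;  v_rel·d = (-5)·(-12) + (6)·(18) = 168
61·t² − 336·t + 443 = 0  ⇒  m = 168² − 61·443 = 1201
m = 1201 > 0,  v_rel·d = 168 > 0  ⇒  inside

inside=yes margin=1201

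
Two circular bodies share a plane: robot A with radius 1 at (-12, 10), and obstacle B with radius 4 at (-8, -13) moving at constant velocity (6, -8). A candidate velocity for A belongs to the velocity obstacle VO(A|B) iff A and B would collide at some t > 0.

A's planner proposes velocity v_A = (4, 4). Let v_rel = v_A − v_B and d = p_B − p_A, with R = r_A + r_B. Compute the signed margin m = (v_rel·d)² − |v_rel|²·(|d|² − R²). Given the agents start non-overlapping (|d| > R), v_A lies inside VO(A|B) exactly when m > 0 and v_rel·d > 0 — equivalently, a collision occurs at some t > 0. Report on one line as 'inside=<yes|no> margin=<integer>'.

d = (4, -23),  |d|² = 545;  R = 1+4 = 5,  c = 545−5² = 520
v_rel = (-2, 12),  |v_rel|² = 148;  v_rel·d = (-2)·(4) + (12)·(-23) = -284
148·t² + 568·t + 520 = 0  ⇒  m = (-284)² − 148·520 = 3696
m = 3696 > 0,  v_rel·d = -284 < 0  ⇒  outside

inside=no margin=3696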